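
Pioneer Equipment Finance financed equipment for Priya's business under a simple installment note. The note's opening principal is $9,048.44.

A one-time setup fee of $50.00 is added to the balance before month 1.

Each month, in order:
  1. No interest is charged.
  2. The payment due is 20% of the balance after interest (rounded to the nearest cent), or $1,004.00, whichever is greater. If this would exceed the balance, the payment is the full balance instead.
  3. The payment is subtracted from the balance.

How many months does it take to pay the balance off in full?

Month 1: $9,098.44 − $1,819.69 → $7,278.75
Month 2: $7,278.75 − $1,455.75 → $5,823.00
Month 3: $5,823.00 − $1,164.60 → $4,658.40
Month 4: $4,658.40 − $1,004.00 → $3,654.40
Month 5: $3,654.40 − $1,004.00 → $2,650.40
Month 6: $2,650.40 − $1,004.00 → $1,646.40
Month 7: $1,646.40 − $1,004.00 → $642.40
Month 8: $642.40 − $642.40 → $0.00
Balance reaches $0.00 in month 8.

8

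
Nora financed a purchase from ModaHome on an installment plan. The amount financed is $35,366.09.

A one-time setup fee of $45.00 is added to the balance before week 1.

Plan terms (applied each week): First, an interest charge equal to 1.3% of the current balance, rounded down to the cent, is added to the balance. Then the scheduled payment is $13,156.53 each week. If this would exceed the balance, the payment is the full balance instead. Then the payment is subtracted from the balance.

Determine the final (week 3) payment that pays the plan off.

Week 1: opening $35,411.09; interest $460.34 → $35,871.43; payment $13,156.53; balance $22,714.90
Week 2: opening $22,714.90; interest $295.29 → $23,010.19; payment $13,156.53; balance $9,853.66
Week 3: opening $9,853.66; interest $128.09 → $9,981.75; payment $9,981.75; balance $0.00

$9,981.75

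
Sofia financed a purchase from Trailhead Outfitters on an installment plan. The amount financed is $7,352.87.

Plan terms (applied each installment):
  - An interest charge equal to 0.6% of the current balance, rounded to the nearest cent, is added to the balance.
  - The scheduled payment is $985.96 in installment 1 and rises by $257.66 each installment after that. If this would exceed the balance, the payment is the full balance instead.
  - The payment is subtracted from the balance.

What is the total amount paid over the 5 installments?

$7,501.12

Installment 1: opening $7,352.87; interest $44.12 → $7,396.99; payment $985.96; balance $6,411.03
Installment 2: opening $6,411.03; interest $38.47 → $6,449.50; payment $1,243.62; balance $5,205.88
Installment 3: opening $5,205.88; interest $31.24 → $5,237.12; payment $1,501.28; balance $3,735.84
Installment 4: opening $3,735.84; interest $22.42 → $3,758.26; payment $1,758.94; balance $1,999.32
Installment 5: opening $1,999.32; interest $12.00 → $2,011.32; payment $2,011.32; balance $0.00
Total paid: $7,501.12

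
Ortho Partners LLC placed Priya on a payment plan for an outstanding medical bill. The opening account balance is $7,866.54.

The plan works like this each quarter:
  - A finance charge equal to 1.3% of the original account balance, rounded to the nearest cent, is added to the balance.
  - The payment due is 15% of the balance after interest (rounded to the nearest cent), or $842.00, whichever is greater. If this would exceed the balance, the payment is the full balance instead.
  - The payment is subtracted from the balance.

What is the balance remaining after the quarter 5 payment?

Quarter 1: opening $7,866.54; interest $102.27 → $7,968.81; payment $1,195.32; balance $6,773.49
Quarter 2: opening $6,773.49; interest $102.27 → $6,875.76; payment $1,031.36; balance $5,844.40
Quarter 3: opening $5,844.40; interest $102.27 → $5,946.67; payment $892.00; balance $5,054.67
Quarter 4: opening $5,054.67; interest $102.27 → $5,156.94; payment $842.00; balance $4,314.94
Quarter 5: opening $4,314.94; interest $102.27 → $4,417.21; payment $842.00; balance $3,575.21

$3,575.21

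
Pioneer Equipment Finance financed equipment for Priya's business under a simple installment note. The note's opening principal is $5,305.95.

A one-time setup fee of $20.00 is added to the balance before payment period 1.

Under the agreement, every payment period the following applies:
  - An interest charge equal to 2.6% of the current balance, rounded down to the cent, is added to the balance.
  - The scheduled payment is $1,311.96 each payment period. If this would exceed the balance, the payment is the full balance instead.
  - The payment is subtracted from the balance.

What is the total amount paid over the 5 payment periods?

Payment period 1: opening $5,325.95; interest $138.47 → $5,464.42; payment $1,311.96; balance $4,152.46
Payment period 2: opening $4,152.46; interest $107.96 → $4,260.42; payment $1,311.96; balance $2,948.46
Payment period 3: opening $2,948.46; interest $76.65 → $3,025.11; payment $1,311.96; balance $1,713.15
Payment period 4: opening $1,713.15; interest $44.54 → $1,757.69; payment $1,311.96; balance $445.73
Payment period 5: opening $445.73; interest $11.58 → $457.31; payment $457.31; balance $0.00
Total paid: $5,705.15

$5,705.15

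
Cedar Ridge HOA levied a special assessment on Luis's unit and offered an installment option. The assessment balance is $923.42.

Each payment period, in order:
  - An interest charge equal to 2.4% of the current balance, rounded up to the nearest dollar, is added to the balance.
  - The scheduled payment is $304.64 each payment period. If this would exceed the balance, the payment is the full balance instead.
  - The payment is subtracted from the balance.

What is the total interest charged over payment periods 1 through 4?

$50.00

Payment period 1: opening $923.42; interest $23.00 → $946.42; payment $304.64; balance $641.78
Payment period 2: opening $641.78; interest $16.00 → $657.78; payment $304.64; balance $353.14
Payment period 3: opening $353.14; interest $9.00 → $362.14; payment $304.64; balance $57.50
Payment period 4: opening $57.50; interest $2.00 → $59.50; payment $59.50; balance $0.00
Total interest: $23.00 + $16.00 + $9.00 + $2.00 = $50.00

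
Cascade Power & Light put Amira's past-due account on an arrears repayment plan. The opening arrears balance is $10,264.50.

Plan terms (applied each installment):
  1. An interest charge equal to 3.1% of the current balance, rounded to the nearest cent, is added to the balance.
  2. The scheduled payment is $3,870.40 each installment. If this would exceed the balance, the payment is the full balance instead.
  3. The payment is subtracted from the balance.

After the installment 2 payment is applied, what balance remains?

$3,049.98

Installment 1: $10,264.50 +$318.20 interest = $10,582.70; pay $3,870.40 → $6,712.30
Installment 2: $6,712.30 +$208.08 interest = $6,920.38; pay $3,870.40 → $3,049.98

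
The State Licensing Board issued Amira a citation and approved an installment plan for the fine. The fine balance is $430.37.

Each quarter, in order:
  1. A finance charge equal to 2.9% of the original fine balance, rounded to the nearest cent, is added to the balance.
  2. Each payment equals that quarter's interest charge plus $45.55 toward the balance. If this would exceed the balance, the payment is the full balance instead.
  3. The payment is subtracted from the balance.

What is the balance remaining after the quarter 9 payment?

Quarter 1: opening $430.37; interest $12.48 → $442.85; payment $58.03; balance $384.82
Quarter 2: opening $384.82; interest $12.48 → $397.30; payment $58.03; balance $339.27
Quarter 3: opening $339.27; interest $12.48 → $351.75; payment $58.03; balance $293.72
Quarter 4: opening $293.72; interest $12.48 → $306.20; payment $58.03; balance $248.17
Quarter 5: opening $248.17; interest $12.48 → $260.65; payment $58.03; balance $202.62
Quarter 6: opening $202.62; interest $12.48 → $215.10; payment $58.03; balance $157.07
Quarter 7: opening $157.07; interest $12.48 → $169.55; payment $58.03; balance $111.52
Quarter 8: opening $111.52; interest $12.48 → $124.00; payment $58.03; balance $65.97
Quarter 9: opening $65.97; interest $12.48 → $78.45; payment $58.03; balance $20.42

$20.42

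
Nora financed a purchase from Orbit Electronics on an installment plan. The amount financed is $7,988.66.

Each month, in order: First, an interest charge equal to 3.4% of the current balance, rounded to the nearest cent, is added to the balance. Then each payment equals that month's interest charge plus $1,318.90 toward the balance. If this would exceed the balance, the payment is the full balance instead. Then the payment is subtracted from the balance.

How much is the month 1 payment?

$1,590.51

# | Opening | Interest | Payment | End bal
1 | $7,988.66 | $271.61 | $1,590.51 | $6,669.76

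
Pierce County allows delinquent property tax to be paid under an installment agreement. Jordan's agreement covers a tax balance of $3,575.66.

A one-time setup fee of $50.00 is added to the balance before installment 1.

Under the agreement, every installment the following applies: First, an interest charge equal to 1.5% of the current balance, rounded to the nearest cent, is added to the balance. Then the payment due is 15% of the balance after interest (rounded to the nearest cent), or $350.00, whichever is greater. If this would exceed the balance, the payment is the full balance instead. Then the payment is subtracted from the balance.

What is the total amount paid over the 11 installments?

$3,909.95

Installment 1: opening $3,625.66; interest $54.38 → $3,680.04; payment $552.01; balance $3,128.03
Installment 2: opening $3,128.03; interest $46.92 → $3,174.95; payment $476.24; balance $2,698.71
Installment 3: opening $2,698.71; interest $40.48 → $2,739.19; payment $410.88; balance $2,328.31
Installment 4: opening $2,328.31; interest $34.92 → $2,363.23; payment $354.48; balance $2,008.75
Installment 5: opening $2,008.75; interest $30.13 → $2,038.88; payment $350.00; balance $1,688.88
Installment 6: opening $1,688.88; interest $25.33 → $1,714.21; payment $350.00; balance $1,364.21
Installment 7: opening $1,364.21; interest $20.46 → $1,384.67; payment $350.00; balance $1,034.67
Installment 8: opening $1,034.67; interest $15.52 → $1,050.19; payment $350.00; balance $700.19
Installment 9: opening $700.19; interest $10.50 → $710.69; payment $350.00; balance $360.69
Installment 10: opening $360.69; interest $5.41 → $366.10; payment $350.00; balance $16.10
Installment 11: opening $16.10; interest $0.24 → $16.34; payment $16.34; balance $0.00
Total paid: $3,909.95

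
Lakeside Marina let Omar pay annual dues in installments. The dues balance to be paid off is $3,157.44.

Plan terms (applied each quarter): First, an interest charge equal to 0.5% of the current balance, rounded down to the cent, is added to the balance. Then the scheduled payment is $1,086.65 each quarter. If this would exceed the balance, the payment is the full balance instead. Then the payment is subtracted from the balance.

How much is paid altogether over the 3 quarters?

Quarter 1: opening $3,157.44; interest $15.78 → $3,173.22; payment $1,086.65; balance $2,086.57
Quarter 2: opening $2,086.57; interest $10.43 → $2,097.00; payment $1,086.65; balance $1,010.35
Quarter 3: opening $1,010.35; interest $5.05 → $1,015.40; payment $1,015.40; balance $0.00
Total paid: $3,188.70

$3,188.70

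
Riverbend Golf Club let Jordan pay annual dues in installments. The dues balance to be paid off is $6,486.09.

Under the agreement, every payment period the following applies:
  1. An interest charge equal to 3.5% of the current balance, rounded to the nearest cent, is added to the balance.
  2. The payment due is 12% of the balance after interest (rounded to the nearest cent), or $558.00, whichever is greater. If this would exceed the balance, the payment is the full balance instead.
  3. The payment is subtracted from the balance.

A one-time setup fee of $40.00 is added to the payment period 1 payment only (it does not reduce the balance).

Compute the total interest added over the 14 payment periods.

$1,660.20

Payment period 1: opening $6,486.09; interest $227.01 → $6,713.10; payment $805.57 (+ $40.00 fee); balance $5,907.53
Payment period 2: opening $5,907.53; interest $206.76 → $6,114.29; payment $733.71; balance $5,380.58
Payment period 3: opening $5,380.58; interest $188.32 → $5,568.90; payment $668.27; balance $4,900.63
Payment period 4: opening $4,900.63; interest $171.52 → $5,072.15; payment $608.66; balance $4,463.49
Payment period 5: opening $4,463.49; interest $156.22 → $4,619.71; payment $558.00; balance $4,061.71
Payment period 6: opening $4,061.71; interest $142.16 → $4,203.87; payment $558.00; balance $3,645.87
Payment period 7: opening $3,645.87; interest $127.61 → $3,773.48; payment $558.00; balance $3,215.48
Payment period 8: opening $3,215.48; interest $112.54 → $3,328.02; payment $558.00; balance $2,770.02
Payment period 9: opening $2,770.02; interest $96.95 → $2,866.97; payment $558.00; balance $2,308.97
Payment period 10: opening $2,308.97; interest $80.81 → $2,389.78; payment $558.00; balance $1,831.78
Payment period 11: opening $1,831.78; interest $64.11 → $1,895.89; payment $558.00; balance $1,337.89
Payment period 12: opening $1,337.89; interest $46.83 → $1,384.72; payment $558.00; balance $826.72
Payment period 13: opening $826.72; interest $28.94 → $855.66; payment $558.00; balance $297.66
Payment period 14: opening $297.66; interest $10.42 → $308.08; payment $308.08; balance $0.00
Total interest: $227.01 + $206.76 + $188.32 + $171.52 + $156.22 + $142.16 + $127.61 + $112.54 + $96.95 + $80.81 + $64.11 + $46.83 + $28.94 + $10.42 = $1,660.20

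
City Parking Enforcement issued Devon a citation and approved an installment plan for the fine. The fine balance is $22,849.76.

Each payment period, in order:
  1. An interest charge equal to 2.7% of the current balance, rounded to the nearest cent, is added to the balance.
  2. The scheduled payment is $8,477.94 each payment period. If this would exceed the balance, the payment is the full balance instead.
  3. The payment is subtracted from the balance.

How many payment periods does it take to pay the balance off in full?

3

Payment period 1: opening $22,849.76; interest $616.94 → $23,466.70; payment $8,477.94; balance $14,988.76
Payment period 2: opening $14,988.76; interest $404.70 → $15,393.46; payment $8,477.94; balance $6,915.52
Payment period 3: opening $6,915.52; interest $186.72 → $7,102.24; payment $7,102.24; balance $0.00
Balance reaches $0.00 in payment period 3.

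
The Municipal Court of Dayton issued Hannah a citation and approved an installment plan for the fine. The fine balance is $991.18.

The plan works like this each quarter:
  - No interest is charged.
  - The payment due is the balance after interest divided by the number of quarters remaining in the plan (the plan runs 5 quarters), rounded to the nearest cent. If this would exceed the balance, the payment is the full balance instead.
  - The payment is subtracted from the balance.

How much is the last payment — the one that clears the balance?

$198.23

# | Opening | Payment | End bal
1 | $991.18 | $198.24 | $792.94
2 | $792.94 | $198.24 | $594.70
3 | $594.70 | $198.23 | $396.47
4 | $396.47 | $198.24 | $198.23
5 | $198.23 | $198.23 | $0.00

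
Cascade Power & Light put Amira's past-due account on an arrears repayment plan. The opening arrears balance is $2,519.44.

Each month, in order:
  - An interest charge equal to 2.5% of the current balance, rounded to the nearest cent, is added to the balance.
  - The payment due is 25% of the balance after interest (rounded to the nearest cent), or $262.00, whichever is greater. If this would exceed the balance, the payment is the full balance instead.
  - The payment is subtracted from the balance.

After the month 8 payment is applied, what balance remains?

$0.00

Month 1: $2,519.44 +$62.99 interest = $2,582.43; pay $645.61 → $1,936.82
Month 2: $1,936.82 +$48.42 interest = $1,985.24; pay $496.31 → $1,488.93
Month 3: $1,488.93 +$37.22 interest = $1,526.15; pay $381.54 → $1,144.61
Month 4: $1,144.61 +$28.62 interest = $1,173.23; pay $293.31 → $879.92
Month 5: $879.92 +$22.00 interest = $901.92; pay $262.00 → $639.92
Month 6: $639.92 +$16.00 interest = $655.92; pay $262.00 → $393.92
Month 7: $393.92 +$9.85 interest = $403.77; pay $262.00 → $141.77
Month 8: $141.77 +$3.54 interest = $145.31; pay $145.31 → $0.00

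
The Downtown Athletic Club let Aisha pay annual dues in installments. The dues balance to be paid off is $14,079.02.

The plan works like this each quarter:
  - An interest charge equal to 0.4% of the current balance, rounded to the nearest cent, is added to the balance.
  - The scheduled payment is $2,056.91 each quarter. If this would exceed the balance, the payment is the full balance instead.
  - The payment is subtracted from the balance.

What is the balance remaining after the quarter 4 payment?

$6,028.50

Quarter 1: opening $14,079.02; interest $56.32 → $14,135.34; payment $2,056.91; balance $12,078.43
Quarter 2: opening $12,078.43; interest $48.31 → $12,126.74; payment $2,056.91; balance $10,069.83
Quarter 3: opening $10,069.83; interest $40.28 → $10,110.11; payment $2,056.91; balance $8,053.20
Quarter 4: opening $8,053.20; interest $32.21 → $8,085.41; payment $2,056.91; balance $6,028.50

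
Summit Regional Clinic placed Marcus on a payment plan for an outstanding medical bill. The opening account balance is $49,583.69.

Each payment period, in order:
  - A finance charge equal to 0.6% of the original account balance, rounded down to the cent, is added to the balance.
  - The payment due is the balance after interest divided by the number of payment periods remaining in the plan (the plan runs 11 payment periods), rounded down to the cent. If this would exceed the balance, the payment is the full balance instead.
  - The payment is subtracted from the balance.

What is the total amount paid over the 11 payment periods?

$52,856.19

Payment period 1: opening $49,583.69; interest $297.50 → $49,881.19; payment $4,534.65; balance $45,346.54
Payment period 2: opening $45,346.54; interest $297.50 → $45,644.04; payment $4,564.40; balance $41,079.64
Payment period 3: opening $41,079.64; interest $297.50 → $41,377.14; payment $4,597.46; balance $36,779.68
Payment period 4: opening $36,779.68; interest $297.50 → $37,077.18; payment $4,634.64; balance $32,442.54
Payment period 5: opening $32,442.54; interest $297.50 → $32,740.04; payment $4,677.14; balance $28,062.90
Payment period 6: opening $28,062.90; interest $297.50 → $28,360.40; payment $4,726.73; balance $23,633.67
Payment period 7: opening $23,633.67; interest $297.50 → $23,931.17; payment $4,786.23; balance $19,144.94
Payment period 8: opening $19,144.94; interest $297.50 → $19,442.44; payment $4,860.61; balance $14,581.83
Payment period 9: opening $14,581.83; interest $297.50 → $14,879.33; payment $4,959.77; balance $9,919.56
Payment period 10: opening $9,919.56; interest $297.50 → $10,217.06; payment $5,108.53; balance $5,108.53
Payment period 11: opening $5,108.53; interest $297.50 → $5,406.03; payment $5,406.03; balance $0.00
Total paid: $52,856.19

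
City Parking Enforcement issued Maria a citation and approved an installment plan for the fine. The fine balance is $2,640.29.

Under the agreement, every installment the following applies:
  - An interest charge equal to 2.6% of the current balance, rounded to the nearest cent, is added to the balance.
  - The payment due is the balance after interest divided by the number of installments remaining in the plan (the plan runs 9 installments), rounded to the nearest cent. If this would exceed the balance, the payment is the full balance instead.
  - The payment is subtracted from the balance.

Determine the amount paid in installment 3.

# | Opening | Interest | Payment | End bal
1 | $2,640.29 | $68.65 | $300.99 | $2,407.95
2 | $2,407.95 | $62.61 | $308.82 | $2,161.74
3 | $2,161.74 | $56.21 | $316.85 | $1,901.10

$316.85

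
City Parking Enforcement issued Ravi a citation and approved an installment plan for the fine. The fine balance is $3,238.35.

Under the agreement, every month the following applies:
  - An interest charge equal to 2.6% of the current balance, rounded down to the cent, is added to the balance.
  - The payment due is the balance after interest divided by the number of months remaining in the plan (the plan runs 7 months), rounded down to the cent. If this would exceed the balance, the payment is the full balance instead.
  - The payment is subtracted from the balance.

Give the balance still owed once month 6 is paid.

$539.65

Month 1: opening $3,238.35; interest $84.19 → $3,322.54; payment $474.64; balance $2,847.90
Month 2: opening $2,847.90; interest $74.04 → $2,921.94; payment $486.99; balance $2,434.95
Month 3: opening $2,434.95; interest $63.30 → $2,498.25; payment $499.65; balance $1,998.60
Month 4: opening $1,998.60; interest $51.96 → $2,050.56; payment $512.64; balance $1,537.92
Month 5: opening $1,537.92; interest $39.98 → $1,577.90; payment $525.96; balance $1,051.94
Month 6: opening $1,051.94; interest $27.35 → $1,079.29; payment $539.64; balance $539.65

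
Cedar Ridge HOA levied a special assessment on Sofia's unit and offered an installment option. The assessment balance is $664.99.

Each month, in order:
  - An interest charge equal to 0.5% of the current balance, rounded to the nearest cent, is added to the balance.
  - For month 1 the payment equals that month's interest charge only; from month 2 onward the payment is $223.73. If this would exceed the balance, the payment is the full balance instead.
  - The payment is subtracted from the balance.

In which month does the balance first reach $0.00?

5

Month 1: opening $664.99; interest $3.32 → $668.31; payment $3.32; balance $664.99
Month 2: opening $664.99; interest $3.32 → $668.31; payment $223.73; balance $444.58
Month 3: opening $444.58; interest $2.22 → $446.80; payment $223.73; balance $223.07
Month 4: opening $223.07; interest $1.12 → $224.19; payment $223.73; balance $0.46
Month 5: opening $0.46; interest $0.00 → $0.46; payment $0.46; balance $0.00
Balance reaches $0.00 in month 5.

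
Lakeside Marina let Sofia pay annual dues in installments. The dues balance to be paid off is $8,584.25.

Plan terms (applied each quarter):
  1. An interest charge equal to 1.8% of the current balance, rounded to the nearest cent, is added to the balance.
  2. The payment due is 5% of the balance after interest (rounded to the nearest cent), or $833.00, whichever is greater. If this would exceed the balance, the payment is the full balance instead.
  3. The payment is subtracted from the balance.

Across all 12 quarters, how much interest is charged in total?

$997.77

Quarter 1: opening $8,584.25; interest $154.52 → $8,738.77; payment $833.00; balance $7,905.77
Quarter 2: opening $7,905.77; interest $142.30 → $8,048.07; payment $833.00; balance $7,215.07
Quarter 3: opening $7,215.07; interest $129.87 → $7,344.94; payment $833.00; balance $6,511.94
Quarter 4: opening $6,511.94; interest $117.21 → $6,629.15; payment $833.00; balance $5,796.15
Quarter 5: opening $5,796.15; interest $104.33 → $5,900.48; payment $833.00; balance $5,067.48
Quarter 6: opening $5,067.48; interest $91.21 → $5,158.69; payment $833.00; balance $4,325.69
Quarter 7: opening $4,325.69; interest $77.86 → $4,403.55; payment $833.00; balance $3,570.55
Quarter 8: opening $3,570.55; interest $64.27 → $3,634.82; payment $833.00; balance $2,801.82
Quarter 9: opening $2,801.82; interest $50.43 → $2,852.25; payment $833.00; balance $2,019.25
Quarter 10: opening $2,019.25; interest $36.35 → $2,055.60; payment $833.00; balance $1,222.60
Quarter 11: opening $1,222.60; interest $22.01 → $1,244.61; payment $833.00; balance $411.61
Quarter 12: opening $411.61; interest $7.41 → $419.02; payment $419.02; balance $0.00
Total interest: $154.52 + $142.30 + $129.87 + $117.21 + $104.33 + $91.21 + $77.86 + $64.27 + $50.43 + $36.35 + $22.01 + $7.41 = $997.77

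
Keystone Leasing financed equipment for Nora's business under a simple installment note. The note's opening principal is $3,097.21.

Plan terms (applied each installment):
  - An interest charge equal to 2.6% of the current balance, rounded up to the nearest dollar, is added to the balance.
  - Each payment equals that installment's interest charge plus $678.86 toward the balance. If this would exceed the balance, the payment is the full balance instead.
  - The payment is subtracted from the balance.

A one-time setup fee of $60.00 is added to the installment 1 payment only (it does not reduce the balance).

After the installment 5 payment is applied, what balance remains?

Installment 1: opening $3,097.21; interest $81.00 → $3,178.21; payment $759.86 (+ $60.00 fee); balance $2,418.35
Installment 2: opening $2,418.35; interest $63.00 → $2,481.35; payment $741.86; balance $1,739.49
Installment 3: opening $1,739.49; interest $46.00 → $1,785.49; payment $724.86; balance $1,060.63
Installment 4: opening $1,060.63; interest $28.00 → $1,088.63; payment $706.86; balance $381.77
Installment 5: opening $381.77; interest $10.00 → $391.77; payment $391.77; balance $0.00

$0.00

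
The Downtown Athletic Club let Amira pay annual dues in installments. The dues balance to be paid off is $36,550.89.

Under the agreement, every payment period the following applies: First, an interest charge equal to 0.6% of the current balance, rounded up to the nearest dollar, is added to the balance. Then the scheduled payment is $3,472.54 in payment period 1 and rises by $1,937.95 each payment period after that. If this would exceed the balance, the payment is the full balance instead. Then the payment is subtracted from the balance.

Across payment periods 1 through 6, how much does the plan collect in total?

# | Opening | Interest | Payment | End bal
1 | $36,550.89 | $220.00 | $3,472.54 | $33,298.35
2 | $33,298.35 | $200.00 | $5,410.49 | $28,087.86
3 | $28,087.86 | $169.00 | $7,348.44 | $20,908.42
4 | $20,908.42 | $126.00 | $9,286.39 | $11,748.03
5 | $11,748.03 | $71.00 | $11,224.34 | $594.69
6 | $594.69 | $4.00 | $598.69 | $0.00
Total paid: $37,340.89

$37,340.89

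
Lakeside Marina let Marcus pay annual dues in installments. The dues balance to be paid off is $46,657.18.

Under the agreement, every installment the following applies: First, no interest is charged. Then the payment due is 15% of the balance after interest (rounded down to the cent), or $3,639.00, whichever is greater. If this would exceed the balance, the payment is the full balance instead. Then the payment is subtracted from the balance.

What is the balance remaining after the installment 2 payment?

Installment 1: opening $46,657.18; payment $6,998.57; balance $39,658.61
Installment 2: opening $39,658.61; payment $5,948.79; balance $33,709.82

$33,709.82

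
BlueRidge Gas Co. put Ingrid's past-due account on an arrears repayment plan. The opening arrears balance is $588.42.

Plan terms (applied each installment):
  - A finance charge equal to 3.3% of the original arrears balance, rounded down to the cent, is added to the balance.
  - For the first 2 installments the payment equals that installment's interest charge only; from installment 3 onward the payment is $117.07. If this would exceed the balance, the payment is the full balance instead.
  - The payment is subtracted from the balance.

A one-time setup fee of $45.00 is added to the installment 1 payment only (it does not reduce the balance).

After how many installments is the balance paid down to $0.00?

9

Installment 1: opening $588.42; interest $19.41 → $607.83; payment $19.41 (+ $45.00 fee); balance $588.42
Installment 2: opening $588.42; interest $19.41 → $607.83; payment $19.41; balance $588.42
Installment 3: opening $588.42; interest $19.41 → $607.83; payment $117.07; balance $490.76
Installment 4: opening $490.76; interest $19.41 → $510.17; payment $117.07; balance $393.10
Installment 5: opening $393.10; interest $19.41 → $412.51; payment $117.07; balance $295.44
Installment 6: opening $295.44; interest $19.41 → $314.85; payment $117.07; balance $197.78
Installment 7: opening $197.78; interest $19.41 → $217.19; payment $117.07; balance $100.12
Installment 8: opening $100.12; interest $19.41 → $119.53; payment $117.07; balance $2.46
Installment 9: opening $2.46; interest $19.41 → $21.87; payment $21.87; balance $0.00
Balance reaches $0.00 in installment 9.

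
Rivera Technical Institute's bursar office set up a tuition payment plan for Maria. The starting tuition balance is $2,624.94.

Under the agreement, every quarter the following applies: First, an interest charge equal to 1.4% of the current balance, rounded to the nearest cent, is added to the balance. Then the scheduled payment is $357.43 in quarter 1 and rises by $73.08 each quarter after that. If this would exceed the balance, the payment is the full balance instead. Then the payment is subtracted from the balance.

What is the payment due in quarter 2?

$430.51

Quarter 1: $2,624.94 +$36.75 interest = $2,661.69; pay $357.43 → $2,304.26
Quarter 2: $2,304.26 +$32.26 interest = $2,336.52; pay $430.51 → $1,906.01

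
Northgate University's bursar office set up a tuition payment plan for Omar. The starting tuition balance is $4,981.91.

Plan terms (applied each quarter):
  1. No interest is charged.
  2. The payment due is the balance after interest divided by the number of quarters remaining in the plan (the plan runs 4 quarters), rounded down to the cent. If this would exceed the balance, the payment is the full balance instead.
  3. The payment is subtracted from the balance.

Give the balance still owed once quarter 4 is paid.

Quarter 1: opening $4,981.91; payment $1,245.47; balance $3,736.44
Quarter 2: opening $3,736.44; payment $1,245.48; balance $2,490.96
Quarter 3: opening $2,490.96; payment $1,245.48; balance $1,245.48
Quarter 4: opening $1,245.48; payment $1,245.48; balance $0.00

$0.00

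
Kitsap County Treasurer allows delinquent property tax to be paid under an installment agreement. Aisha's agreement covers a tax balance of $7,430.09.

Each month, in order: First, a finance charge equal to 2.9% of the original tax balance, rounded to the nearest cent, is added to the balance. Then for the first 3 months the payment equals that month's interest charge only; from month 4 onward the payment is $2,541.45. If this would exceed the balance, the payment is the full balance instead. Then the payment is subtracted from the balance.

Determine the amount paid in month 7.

# | Opening | Interest | Payment | End bal
1 | $7,430.09 | $215.47 | $215.47 | $7,430.09
2 | $7,430.09 | $215.47 | $215.47 | $7,430.09
3 | $7,430.09 | $215.47 | $215.47 | $7,430.09
4 | $7,430.09 | $215.47 | $2,541.45 | $5,104.11
5 | $5,104.11 | $215.47 | $2,541.45 | $2,778.13
6 | $2,778.13 | $215.47 | $2,541.45 | $452.15
7 | $452.15 | $215.47 | $667.62 | $0.00

$667.62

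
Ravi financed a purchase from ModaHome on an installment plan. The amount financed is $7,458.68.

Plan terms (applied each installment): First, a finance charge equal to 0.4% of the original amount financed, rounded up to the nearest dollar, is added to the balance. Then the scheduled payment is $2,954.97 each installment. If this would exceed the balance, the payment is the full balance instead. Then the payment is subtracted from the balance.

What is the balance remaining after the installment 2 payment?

$1,608.74

# | Opening | Interest | Payment | End bal
1 | $7,458.68 | $30.00 | $2,954.97 | $4,533.71
2 | $4,533.71 | $30.00 | $2,954.97 | $1,608.74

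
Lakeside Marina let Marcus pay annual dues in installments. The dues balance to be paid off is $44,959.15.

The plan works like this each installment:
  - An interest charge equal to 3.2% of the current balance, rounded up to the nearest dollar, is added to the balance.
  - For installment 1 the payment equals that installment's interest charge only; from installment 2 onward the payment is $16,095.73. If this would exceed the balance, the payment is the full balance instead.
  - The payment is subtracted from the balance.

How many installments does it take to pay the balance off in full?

Installment 1: opening $44,959.15; interest $1,439.00 → $46,398.15; payment $1,439.00; balance $44,959.15
Installment 2: opening $44,959.15; interest $1,439.00 → $46,398.15; payment $16,095.73; balance $30,302.42
Installment 3: opening $30,302.42; interest $970.00 → $31,272.42; payment $16,095.73; balance $15,176.69
Installment 4: opening $15,176.69; interest $486.00 → $15,662.69; payment $15,662.69; balance $0.00
Balance reaches $0.00 in installment 4.

4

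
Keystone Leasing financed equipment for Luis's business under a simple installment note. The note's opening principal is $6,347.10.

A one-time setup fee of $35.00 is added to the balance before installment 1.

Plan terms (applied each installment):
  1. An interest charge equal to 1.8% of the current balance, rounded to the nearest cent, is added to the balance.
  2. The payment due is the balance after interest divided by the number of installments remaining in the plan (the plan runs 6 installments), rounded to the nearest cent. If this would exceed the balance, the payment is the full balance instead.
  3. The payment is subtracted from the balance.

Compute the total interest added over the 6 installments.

$414.36

Installment 1: $6,382.10 +$114.88 interest = $6,496.98; pay $1,082.83 → $5,414.15
Installment 2: $5,414.15 +$97.45 interest = $5,511.60; pay $1,102.32 → $4,409.28
Installment 3: $4,409.28 +$79.37 interest = $4,488.65; pay $1,122.16 → $3,366.49
Installment 4: $3,366.49 +$60.60 interest = $3,427.09; pay $1,142.36 → $2,284.73
Installment 5: $2,284.73 +$41.13 interest = $2,325.86; pay $1,162.93 → $1,162.93
Installment 6: $1,162.93 +$20.93 interest = $1,183.86; pay $1,183.86 → $0.00
Total interest: $114.88 + $97.45 + $79.37 + $60.60 + $41.13 + $20.93 = $414.36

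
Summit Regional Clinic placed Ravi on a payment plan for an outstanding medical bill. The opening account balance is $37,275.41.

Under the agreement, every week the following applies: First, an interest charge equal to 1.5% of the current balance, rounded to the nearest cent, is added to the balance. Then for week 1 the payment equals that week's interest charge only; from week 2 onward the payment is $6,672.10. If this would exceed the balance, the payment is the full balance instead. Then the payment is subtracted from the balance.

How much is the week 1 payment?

$559.13

Week 1: opening $37,275.41; interest $559.13 → $37,834.54; payment $559.13; balance $37,275.41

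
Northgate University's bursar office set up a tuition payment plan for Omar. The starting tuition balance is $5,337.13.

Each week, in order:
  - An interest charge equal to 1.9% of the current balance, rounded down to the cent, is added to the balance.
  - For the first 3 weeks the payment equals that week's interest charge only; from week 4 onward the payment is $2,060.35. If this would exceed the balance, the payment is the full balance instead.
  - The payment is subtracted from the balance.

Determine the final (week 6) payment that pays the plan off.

Week 1: $5,337.13 +$101.40 interest = $5,438.53; pay $101.40 → $5,337.13
Week 2: $5,337.13 +$101.40 interest = $5,438.53; pay $101.40 → $5,337.13
Week 3: $5,337.13 +$101.40 interest = $5,438.53; pay $101.40 → $5,337.13
Week 4: $5,337.13 +$101.40 interest = $5,438.53; pay $2,060.35 → $3,378.18
Week 5: $3,378.18 +$64.18 interest = $3,442.36; pay $2,060.35 → $1,382.01
Week 6: $1,382.01 +$26.25 interest = $1,408.26; pay $1,408.26 → $0.00

$1,408.26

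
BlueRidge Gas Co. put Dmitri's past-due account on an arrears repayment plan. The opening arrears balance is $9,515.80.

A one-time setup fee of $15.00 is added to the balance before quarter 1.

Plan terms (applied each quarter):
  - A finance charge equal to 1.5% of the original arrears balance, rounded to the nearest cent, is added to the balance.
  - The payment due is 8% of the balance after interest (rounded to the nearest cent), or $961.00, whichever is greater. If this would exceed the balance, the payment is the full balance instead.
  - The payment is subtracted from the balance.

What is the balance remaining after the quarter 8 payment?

$2,984.72

Quarter 1: opening $9,530.80; interest $142.74 → $9,673.54; payment $961.00; balance $8,712.54
Quarter 2: opening $8,712.54; interest $142.74 → $8,855.28; payment $961.00; balance $7,894.28
Quarter 3: opening $7,894.28; interest $142.74 → $8,037.02; payment $961.00; balance $7,076.02
Quarter 4: opening $7,076.02; interest $142.74 → $7,218.76; payment $961.00; balance $6,257.76
Quarter 5: opening $6,257.76; interest $142.74 → $6,400.50; payment $961.00; balance $5,439.50
Quarter 6: opening $5,439.50; interest $142.74 → $5,582.24; payment $961.00; balance $4,621.24
Quarter 7: opening $4,621.24; interest $142.74 → $4,763.98; payment $961.00; balance $3,802.98
Quarter 8: opening $3,802.98; interest $142.74 → $3,945.72; payment $961.00; balance $2,984.72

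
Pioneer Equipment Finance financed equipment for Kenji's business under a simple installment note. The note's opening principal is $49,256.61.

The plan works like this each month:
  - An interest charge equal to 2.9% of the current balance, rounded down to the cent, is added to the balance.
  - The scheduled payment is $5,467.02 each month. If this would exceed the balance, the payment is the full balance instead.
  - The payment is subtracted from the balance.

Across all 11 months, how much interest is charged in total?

Month 1: opening $49,256.61; interest $1,428.44 → $50,685.05; payment $5,467.02; balance $45,218.03
Month 2: opening $45,218.03; interest $1,311.32 → $46,529.35; payment $5,467.02; balance $41,062.33
Month 3: opening $41,062.33; interest $1,190.80 → $42,253.13; payment $5,467.02; balance $36,786.11
Month 4: opening $36,786.11; interest $1,066.79 → $37,852.90; payment $5,467.02; balance $32,385.88
Month 5: opening $32,385.88; interest $939.19 → $33,325.07; payment $5,467.02; balance $27,858.05
Month 6: opening $27,858.05; interest $807.88 → $28,665.93; payment $5,467.02; balance $23,198.91
Month 7: opening $23,198.91; interest $672.76 → $23,871.67; payment $5,467.02; balance $18,404.65
Month 8: opening $18,404.65; interest $533.73 → $18,938.38; payment $5,467.02; balance $13,471.36
Month 9: opening $13,471.36; interest $390.66 → $13,862.02; payment $5,467.02; balance $8,395.00
Month 10: opening $8,395.00; interest $243.45 → $8,638.45; payment $5,467.02; balance $3,171.43
Month 11: opening $3,171.43; interest $91.97 → $3,263.40; payment $3,263.40; balance $0.00
Total interest: $1,428.44 + $1,311.32 + $1,190.80 + $1,066.79 + $939.19 + $807.88 + $672.76 + $533.73 + $390.66 + $243.45 + $91.97 = $8,676.99

$8,676.99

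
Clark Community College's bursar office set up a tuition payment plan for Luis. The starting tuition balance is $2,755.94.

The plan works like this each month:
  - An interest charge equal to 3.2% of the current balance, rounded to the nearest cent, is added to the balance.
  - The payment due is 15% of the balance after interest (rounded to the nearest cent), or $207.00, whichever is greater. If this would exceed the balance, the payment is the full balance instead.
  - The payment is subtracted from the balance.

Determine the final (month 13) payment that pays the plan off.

$176.63

Month 1: $2,755.94 +$88.19 interest = $2,844.13; pay $426.62 → $2,417.51
Month 2: $2,417.51 +$77.36 interest = $2,494.87; pay $374.23 → $2,120.64
Month 3: $2,120.64 +$67.86 interest = $2,188.50; pay $328.28 → $1,860.22
Month 4: $1,860.22 +$59.53 interest = $1,919.75; pay $287.96 → $1,631.79
Month 5: $1,631.79 +$52.22 interest = $1,684.01; pay $252.60 → $1,431.41
Month 6: $1,431.41 +$45.81 interest = $1,477.22; pay $221.58 → $1,255.64
Month 7: $1,255.64 +$40.18 interest = $1,295.82; pay $207.00 → $1,088.82
Month 8: $1,088.82 +$34.84 interest = $1,123.66; pay $207.00 → $916.66
Month 9: $916.66 +$29.33 interest = $945.99; pay $207.00 → $738.99
Month 10: $738.99 +$23.65 interest = $762.64; pay $207.00 → $555.64
Month 11: $555.64 +$17.78 interest = $573.42; pay $207.00 → $366.42
Month 12: $366.42 +$11.73 interest = $378.15; pay $207.00 → $171.15
Month 13: $171.15 +$5.48 interest = $176.63; pay $176.63 → $0.00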